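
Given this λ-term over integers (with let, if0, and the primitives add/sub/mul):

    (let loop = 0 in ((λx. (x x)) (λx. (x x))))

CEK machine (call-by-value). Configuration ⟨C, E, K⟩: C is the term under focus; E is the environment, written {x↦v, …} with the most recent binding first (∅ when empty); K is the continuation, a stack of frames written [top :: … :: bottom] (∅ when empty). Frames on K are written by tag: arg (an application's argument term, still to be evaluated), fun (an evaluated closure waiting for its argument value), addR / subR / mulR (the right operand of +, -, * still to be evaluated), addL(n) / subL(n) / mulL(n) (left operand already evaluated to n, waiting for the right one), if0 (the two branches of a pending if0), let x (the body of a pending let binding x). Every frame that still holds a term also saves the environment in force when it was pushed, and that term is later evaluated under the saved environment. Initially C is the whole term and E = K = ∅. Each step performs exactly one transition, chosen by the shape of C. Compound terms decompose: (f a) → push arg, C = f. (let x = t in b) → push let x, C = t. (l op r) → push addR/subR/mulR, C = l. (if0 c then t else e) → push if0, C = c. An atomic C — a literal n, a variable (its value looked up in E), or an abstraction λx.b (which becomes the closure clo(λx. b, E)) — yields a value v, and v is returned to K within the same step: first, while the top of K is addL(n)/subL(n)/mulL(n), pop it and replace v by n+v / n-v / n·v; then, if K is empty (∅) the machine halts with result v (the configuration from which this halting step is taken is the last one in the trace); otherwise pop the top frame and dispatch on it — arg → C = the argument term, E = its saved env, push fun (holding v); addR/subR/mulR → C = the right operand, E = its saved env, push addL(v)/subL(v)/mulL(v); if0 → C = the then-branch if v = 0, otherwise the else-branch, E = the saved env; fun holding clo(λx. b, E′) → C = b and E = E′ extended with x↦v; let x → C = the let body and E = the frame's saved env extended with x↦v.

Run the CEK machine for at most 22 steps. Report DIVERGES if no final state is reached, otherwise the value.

Answer: DIVERGES (no final state within 22 steps)

Machine steps:
0. ⟨C=(let loop = 0 in ((λx. (x x)) (λx. (x x)))); E=∅; K=∅⟩
1. ⟨C=0; E=∅; K=[let loop]⟩
2. ⟨C=((λx. (x x)) (λx. (x x))); E={loop↦0}; K=∅⟩
3. ⟨C=(λx. (x x)); E={loop↦0}; K=[arg]⟩
4. ⟨C=(λx. (x x)); E={loop↦0}; K=[fun]⟩
5. ⟨C=(x x); E={x↦clo(λx. (x x), {loop↦0}), loop↦0}; K=∅⟩
6. ⟨C=x; E={x↦clo(λx. (x x), {loop↦0}), loop↦0}; K=[arg]⟩
7. ⟨C=x; E={x↦clo(λx. (x x), {loop↦0}), loop↦0}; K=[fun]⟩
… configuration repeats with period 3 (steps 5–7 recur indefinitely) …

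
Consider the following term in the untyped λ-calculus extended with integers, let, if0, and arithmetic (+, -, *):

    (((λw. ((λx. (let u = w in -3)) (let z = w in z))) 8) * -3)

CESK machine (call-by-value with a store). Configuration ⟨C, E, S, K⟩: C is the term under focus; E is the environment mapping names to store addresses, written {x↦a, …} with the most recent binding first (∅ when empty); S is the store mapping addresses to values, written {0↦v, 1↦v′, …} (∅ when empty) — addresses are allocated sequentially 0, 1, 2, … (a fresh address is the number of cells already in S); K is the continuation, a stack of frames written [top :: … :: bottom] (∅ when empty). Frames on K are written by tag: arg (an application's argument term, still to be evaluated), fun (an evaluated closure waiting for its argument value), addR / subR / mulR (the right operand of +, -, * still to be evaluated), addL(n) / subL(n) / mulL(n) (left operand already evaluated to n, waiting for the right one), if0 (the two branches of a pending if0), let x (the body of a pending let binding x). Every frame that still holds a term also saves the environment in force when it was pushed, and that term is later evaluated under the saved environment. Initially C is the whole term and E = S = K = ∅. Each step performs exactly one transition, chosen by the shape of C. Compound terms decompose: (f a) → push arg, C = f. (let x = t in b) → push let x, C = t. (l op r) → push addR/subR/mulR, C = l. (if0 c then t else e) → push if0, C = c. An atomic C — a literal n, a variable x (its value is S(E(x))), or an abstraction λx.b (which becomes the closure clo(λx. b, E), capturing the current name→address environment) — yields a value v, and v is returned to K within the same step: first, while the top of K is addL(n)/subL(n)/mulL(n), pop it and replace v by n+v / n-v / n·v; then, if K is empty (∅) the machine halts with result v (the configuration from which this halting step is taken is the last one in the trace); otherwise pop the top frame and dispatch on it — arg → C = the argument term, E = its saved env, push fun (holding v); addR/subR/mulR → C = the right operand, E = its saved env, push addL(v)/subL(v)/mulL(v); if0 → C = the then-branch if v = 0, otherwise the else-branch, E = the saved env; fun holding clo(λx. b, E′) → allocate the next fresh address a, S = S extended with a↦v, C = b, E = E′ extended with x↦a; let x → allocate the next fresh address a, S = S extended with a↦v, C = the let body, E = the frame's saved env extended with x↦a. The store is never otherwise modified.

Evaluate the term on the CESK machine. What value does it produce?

Answer: 9

Machine steps:
t=0: ⟨C=(((λw. ((λx. (let u = w in -3)) (let z = w in z))) 8) * -3); E=∅; S=∅; K=∅⟩
t=1: ⟨C=((λw. ((λx. (let u = w in -3)) (let z = w in z))) 8); E=∅; S=∅; K=[mulR]⟩
t=2: ⟨C=(λw. ((λx. (let u = w in -3)) (let z = w in z))); E=∅; S=∅; K=[arg :: mulR]⟩
t=3: ⟨C=8; E=∅; S=∅; K=[fun :: mulR]⟩
t=4: ⟨C=((λx. (let u = w in -3)) (let z = w in z)); E={w↦0}; S={0↦8}; K=[mulR]⟩
t=5: ⟨C=(λx. (let u = w in -3)); E={w↦0}; S={0↦8}; K=[arg :: mulR]⟩
t=6: ⟨C=(let z = w in z); E={w↦0}; S={0↦8}; K=[fun :: mulR]⟩
t=7: ⟨C=w; E={w↦0}; S={0↦8}; K=[let z :: fun :: mulR]⟩
t=8: ⟨C=z; E={z↦1, w↦0}; S={0↦8, 1↦8}; K=[fun :: mulR]⟩
t=9: ⟨C=(let u = w in -3); E={x↦2, w↦0}; S={0↦8, 1↦8, 2↦8}; K=[mulR]⟩
t=10: ⟨C=w; E={x↦2, w↦0}; S={0↦8, 1↦8, 2↦8}; K=[let u :: mulR]⟩
t=11: ⟨C=-3; E={u↦3, x↦2, w↦0}; S={0↦8, 1↦8, 2↦8, 3↦8}; K=[mulR]⟩
t=12: ⟨C=-3; E=∅; S={0↦8, 1↦8, 2↦8, 3↦8}; K=[mulL(-3)]⟩
→ final value 9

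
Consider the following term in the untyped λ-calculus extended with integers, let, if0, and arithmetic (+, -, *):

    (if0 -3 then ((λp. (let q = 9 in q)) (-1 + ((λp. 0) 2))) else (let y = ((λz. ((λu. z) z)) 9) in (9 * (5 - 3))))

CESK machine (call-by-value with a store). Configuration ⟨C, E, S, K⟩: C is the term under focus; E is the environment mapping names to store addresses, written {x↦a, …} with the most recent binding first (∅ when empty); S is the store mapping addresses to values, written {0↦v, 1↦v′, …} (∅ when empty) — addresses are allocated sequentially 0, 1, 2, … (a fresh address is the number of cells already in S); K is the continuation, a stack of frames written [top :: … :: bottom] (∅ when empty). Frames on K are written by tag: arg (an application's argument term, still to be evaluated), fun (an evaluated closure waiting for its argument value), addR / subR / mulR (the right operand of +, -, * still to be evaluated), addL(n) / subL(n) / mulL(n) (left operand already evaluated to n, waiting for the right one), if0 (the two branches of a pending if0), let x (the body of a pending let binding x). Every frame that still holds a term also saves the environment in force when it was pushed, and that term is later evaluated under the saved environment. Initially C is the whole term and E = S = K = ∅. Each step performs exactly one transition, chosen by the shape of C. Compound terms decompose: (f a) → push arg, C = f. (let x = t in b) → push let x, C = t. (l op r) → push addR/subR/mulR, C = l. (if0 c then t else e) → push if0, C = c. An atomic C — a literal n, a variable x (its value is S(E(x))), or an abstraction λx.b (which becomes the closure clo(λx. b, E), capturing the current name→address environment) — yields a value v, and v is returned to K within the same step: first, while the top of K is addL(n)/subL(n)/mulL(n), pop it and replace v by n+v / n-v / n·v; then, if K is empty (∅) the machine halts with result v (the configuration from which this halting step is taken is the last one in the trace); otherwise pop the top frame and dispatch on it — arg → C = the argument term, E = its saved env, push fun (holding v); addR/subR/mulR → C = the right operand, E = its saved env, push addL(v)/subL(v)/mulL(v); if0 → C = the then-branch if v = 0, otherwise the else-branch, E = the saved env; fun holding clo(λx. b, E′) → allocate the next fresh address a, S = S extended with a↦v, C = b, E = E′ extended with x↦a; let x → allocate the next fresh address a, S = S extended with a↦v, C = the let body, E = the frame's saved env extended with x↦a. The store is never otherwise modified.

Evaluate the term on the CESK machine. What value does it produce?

Answer: 18

Derivation:
t=0: [C=(if0 -3 then ((λp. (let q = 9 in q)) (-1 + ((λp. 0) 2))) else (let y = ((λz. ((λu. z) z)) 9) in (9 * (5 - 3)))) | E=∅ | S=∅ | K=∅]
t=1: [C=-3 | E=∅ | S=∅ | K=[if0]]
t=2: [C=(let y = ((λz. ((λu. z) z)) 9) in (9 * (5 - 3))) | E=∅ | S=∅ | K=∅]
t=3: [C=((λz. ((λu. z) z)) 9) | E=∅ | S=∅ | K=[let y]]
t=4: [C=(λz. ((λu. z) z)) | E=∅ | S=∅ | K=[arg :: let y]]
t=5: [C=9 | E=∅ | S=∅ | K=[fun :: let y]]
t=6: [C=((λu. z) z) | E={z↦0} | S={0↦9} | K=[let y]]
t=7: [C=(λu. z) | E={z↦0} | S={0↦9} | K=[arg :: let y]]
t=8: [C=z | E={z↦0} | S={0↦9} | K=[fun :: let y]]
t=9: [C=z | E={u↦1, z↦0} | S={0↦9, 1↦9} | K=[let y]]
t=10: [C=(9 * (5 - 3)) | E={y↦2} | S={0↦9, 1↦9, 2↦9} | K=∅]
t=11: [C=9 | E={y↦2} | S={0↦9, 1↦9, 2↦9} | K=[mulR]]
t=12: [C=(5 - 3) | E={y↦2} | S={0↦9, 1↦9, 2↦9} | K=[mulL(9)]]
t=13: [C=5 | E={y↦2} | S={0↦9, 1↦9, 2↦9} | K=[subR :: mulL(9)]]
t=14: [C=3 | E={y↦2} | S={0↦9, 1↦9, 2↦9} | K=[subL(5) :: mulL(9)]]
→ final value 18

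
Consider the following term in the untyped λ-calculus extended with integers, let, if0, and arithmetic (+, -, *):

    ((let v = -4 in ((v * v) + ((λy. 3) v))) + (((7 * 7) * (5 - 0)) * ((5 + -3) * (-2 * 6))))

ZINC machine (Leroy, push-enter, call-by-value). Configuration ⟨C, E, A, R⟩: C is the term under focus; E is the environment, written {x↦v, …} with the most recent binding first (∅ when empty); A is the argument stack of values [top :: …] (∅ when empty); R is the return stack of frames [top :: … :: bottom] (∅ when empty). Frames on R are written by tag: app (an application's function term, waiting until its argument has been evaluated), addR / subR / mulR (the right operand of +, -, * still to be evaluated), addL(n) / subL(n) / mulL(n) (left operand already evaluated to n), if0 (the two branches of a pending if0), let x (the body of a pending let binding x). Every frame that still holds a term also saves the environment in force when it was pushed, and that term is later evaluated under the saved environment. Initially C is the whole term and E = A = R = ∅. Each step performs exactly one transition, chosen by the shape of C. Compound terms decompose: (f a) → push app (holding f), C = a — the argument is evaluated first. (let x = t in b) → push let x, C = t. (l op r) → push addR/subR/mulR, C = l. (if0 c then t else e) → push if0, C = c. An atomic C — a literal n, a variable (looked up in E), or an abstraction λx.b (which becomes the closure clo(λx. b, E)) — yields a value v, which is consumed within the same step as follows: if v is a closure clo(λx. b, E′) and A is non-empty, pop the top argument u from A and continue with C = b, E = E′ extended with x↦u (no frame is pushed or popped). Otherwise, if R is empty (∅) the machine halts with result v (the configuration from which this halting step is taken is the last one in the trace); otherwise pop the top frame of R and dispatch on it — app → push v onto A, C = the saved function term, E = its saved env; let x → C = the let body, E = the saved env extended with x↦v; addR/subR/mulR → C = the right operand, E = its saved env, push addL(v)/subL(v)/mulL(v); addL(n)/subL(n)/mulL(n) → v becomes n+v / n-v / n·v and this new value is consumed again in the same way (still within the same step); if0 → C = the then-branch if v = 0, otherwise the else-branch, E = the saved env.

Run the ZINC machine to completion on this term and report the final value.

Answer: -5861

Execution trace:
[0] [C=((let v = -4 in ((v * v) + ((λy. 3) v))) + (((7 * 7) * (5 - 0)) * ((5 + -3) * (-2 * 6)))) | E=∅ | A=∅ | R=∅]
[1] [C=(let v = -4 in ((v * v) + ((λy. 3) v))) | E=∅ | A=∅ | R=[addR]]
[2] [C=-4 | E=∅ | A=∅ | R=[let v :: addR]]
[3] [C=((v * v) + ((λy. 3) v)) | E={v↦-4} | A=∅ | R=[addR]]
[4] [C=(v * v) | E={v↦-4} | A=∅ | R=[addR :: addR]]
[5] [C=v | E={v↦-4} | A=∅ | R=[mulR :: addR :: addR]]
[6] [C=v | E={v↦-4} | A=∅ | R=[mulL(-4) :: addR :: addR]]
[7] [C=((λy. 3) v) | E={v↦-4} | A=∅ | R=[addL(16) :: addR]]
[8] [C=v | E={v↦-4} | A=∅ | R=[app :: addL(16) :: addR]]
[9] [C=(λy. 3) | E={v↦-4} | A=[-4] | R=[addL(16) :: addR]]
[10] [C=3 | E={y↦-4, v↦-4} | A=∅ | R=[addL(16) :: addR]]
[11] [C=(((7 * 7) * (5 - 0)) * ((5 + -3) * (-2 * 6))) | E=∅ | A=∅ | R=[addL(19)]]
[12] [C=((7 * 7) * (5 - 0)) | E=∅ | A=∅ | R=[mulR :: addL(19)]]
[13] [C=(7 * 7) | E=∅ | A=∅ | R=[mulR :: mulR :: addL(19)]]
[14] [C=7 | E=∅ | A=∅ | R=[mulR :: mulR :: mulR :: addL(19)]]
[15] [C=7 | E=∅ | A=∅ | R=[mulL(7) :: mulR :: mulR :: addL(19)]]
[16] [C=(5 - 0) | E=∅ | A=∅ | R=[mulL(49) :: mulR :: addL(19)]]
[17] [C=5 | E=∅ | A=∅ | R=[subR :: mulL(49) :: mulR :: addL(19)]]
[18] [C=0 | E=∅ | A=∅ | R=[subL(5) :: mulL(49) :: mulR :: addL(19)]]
[19] [C=((5 + -3) * (-2 * 6)) | E=∅ | A=∅ | R=[mulL(245) :: addL(19)]]
[20] [C=(5 + -3) | E=∅ | A=∅ | R=[mulR :: mulL(245) :: addL(19)]]
[21] [C=5 | E=∅ | A=∅ | R=[addR :: mulR :: mulL(245) :: addL(19)]]
[22] [C=-3 | E=∅ | A=∅ | R=[addL(5) :: mulR :: mulL(245) :: addL(19)]]
[23] [C=(-2 * 6) | E=∅ | A=∅ | R=[mulL(2) :: mulL(245) :: addL(19)]]
[24] [C=-2 | E=∅ | A=∅ | R=[mulR :: mulL(2) :: mulL(245) :: addL(19)]]
[25] [C=6 | E=∅ | A=∅ | R=[mulL(-2) :: mulL(2) :: mulL(245) :: addL(19)]]
→ final value -5861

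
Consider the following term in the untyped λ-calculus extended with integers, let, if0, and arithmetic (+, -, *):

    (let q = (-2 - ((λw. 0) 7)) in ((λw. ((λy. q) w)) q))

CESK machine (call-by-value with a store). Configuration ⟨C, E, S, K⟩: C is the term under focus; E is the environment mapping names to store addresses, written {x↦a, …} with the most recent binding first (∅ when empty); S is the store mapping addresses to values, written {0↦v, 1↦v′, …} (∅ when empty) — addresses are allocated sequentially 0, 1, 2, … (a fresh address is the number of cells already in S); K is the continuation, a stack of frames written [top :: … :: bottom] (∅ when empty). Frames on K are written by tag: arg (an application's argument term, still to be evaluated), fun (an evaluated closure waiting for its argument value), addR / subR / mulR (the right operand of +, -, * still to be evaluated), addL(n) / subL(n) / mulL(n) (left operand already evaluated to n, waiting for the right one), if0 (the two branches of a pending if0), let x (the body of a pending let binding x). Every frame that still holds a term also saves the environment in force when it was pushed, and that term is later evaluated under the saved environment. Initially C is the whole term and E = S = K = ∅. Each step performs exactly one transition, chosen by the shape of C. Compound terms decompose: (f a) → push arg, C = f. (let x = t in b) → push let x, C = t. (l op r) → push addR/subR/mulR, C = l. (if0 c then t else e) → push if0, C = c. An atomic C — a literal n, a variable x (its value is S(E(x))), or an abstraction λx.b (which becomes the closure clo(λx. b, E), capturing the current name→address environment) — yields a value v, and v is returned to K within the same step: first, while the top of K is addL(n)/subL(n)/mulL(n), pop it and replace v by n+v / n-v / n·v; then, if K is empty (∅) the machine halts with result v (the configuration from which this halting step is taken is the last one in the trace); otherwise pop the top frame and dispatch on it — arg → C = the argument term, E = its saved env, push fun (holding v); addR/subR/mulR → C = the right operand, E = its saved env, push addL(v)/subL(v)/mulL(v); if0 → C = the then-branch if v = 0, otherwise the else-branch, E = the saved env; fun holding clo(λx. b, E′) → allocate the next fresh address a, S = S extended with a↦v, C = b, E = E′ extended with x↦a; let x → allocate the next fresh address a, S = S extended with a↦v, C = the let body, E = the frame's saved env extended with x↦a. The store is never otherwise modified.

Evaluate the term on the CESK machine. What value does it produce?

Answer: -2

Machine steps:
[0] ⟨C=(let q = (-2 - ((λw. 0) 7)) in ((λw. ((λy. q) w)) q)); E=∅; S=∅; K=∅⟩
[1] ⟨C=(-2 - ((λw. 0) 7)); E=∅; S=∅; K=[let q]⟩
[2] ⟨C=-2; E=∅; S=∅; K=[subR :: let q]⟩
[3] ⟨C=((λw. 0) 7); E=∅; S=∅; K=[subL(-2) :: let q]⟩
[4] ⟨C=(λw. 0); E=∅; S=∅; K=[arg :: subL(-2) :: let q]⟩
[5] ⟨C=7; E=∅; S=∅; K=[fun :: subL(-2) :: let q]⟩
[6] ⟨C=0; E={w↦0}; S={0↦7}; K=[subL(-2) :: let q]⟩
[7] ⟨C=((λw. ((λy. q) w)) q); E={q↦1}; S={0↦7, 1↦-2}; K=∅⟩
[8] ⟨C=(λw. ((λy. q) w)); E={q↦1}; S={0↦7, 1↦-2}; K=[arg]⟩
[9] ⟨C=q; E={q↦1}; S={0↦7, 1↦-2}; K=[fun]⟩
[10] ⟨C=((λy. q) w); E={w↦2, q↦1}; S={0↦7, 1↦-2, 2↦-2}; K=∅⟩
[11] ⟨C=(λy. q); E={w↦2, q↦1}; S={0↦7, 1↦-2, 2↦-2}; K=[arg]⟩
[12] ⟨C=w; E={w↦2, q↦1}; S={0↦7, 1↦-2, 2↦-2}; K=[fun]⟩
[13] ⟨C=q; E={y↦3, w↦2, q↦1}; S={0↦7, 1↦-2, 2↦-2, 3↦-2}; K=∅⟩
→ final value -2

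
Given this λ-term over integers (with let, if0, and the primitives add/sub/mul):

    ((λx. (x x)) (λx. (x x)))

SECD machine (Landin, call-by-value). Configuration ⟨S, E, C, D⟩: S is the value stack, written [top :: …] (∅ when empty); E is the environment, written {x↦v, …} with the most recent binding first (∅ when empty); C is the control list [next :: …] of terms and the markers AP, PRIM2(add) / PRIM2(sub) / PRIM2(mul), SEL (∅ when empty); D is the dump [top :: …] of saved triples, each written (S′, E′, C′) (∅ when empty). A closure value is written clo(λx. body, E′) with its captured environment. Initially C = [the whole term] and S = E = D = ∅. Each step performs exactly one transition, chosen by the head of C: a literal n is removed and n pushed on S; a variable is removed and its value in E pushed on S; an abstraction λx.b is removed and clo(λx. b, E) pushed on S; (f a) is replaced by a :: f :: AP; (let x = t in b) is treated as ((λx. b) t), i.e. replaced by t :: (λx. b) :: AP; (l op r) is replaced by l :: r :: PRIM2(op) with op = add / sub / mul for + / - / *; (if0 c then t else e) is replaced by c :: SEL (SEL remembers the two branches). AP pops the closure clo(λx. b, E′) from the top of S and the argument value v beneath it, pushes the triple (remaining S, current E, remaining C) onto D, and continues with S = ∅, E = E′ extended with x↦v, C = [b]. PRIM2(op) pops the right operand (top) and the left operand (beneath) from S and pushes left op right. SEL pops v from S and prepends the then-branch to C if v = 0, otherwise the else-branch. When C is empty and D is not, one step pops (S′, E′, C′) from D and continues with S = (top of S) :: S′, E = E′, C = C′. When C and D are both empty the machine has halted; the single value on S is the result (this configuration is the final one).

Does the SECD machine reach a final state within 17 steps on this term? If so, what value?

Answer: DIVERGES (no final state within 17 steps)

Machine steps:
t=0: <S=∅, E=∅, C=[((λx. (x x)) (λx. (x x)))], D=∅>
t=1: <S=∅, E=∅, C=[(λx. (x x)) :: (λx. (x x)) :: AP], D=∅>
t=2: <S=[clo(λx. (x x), ∅)], E=∅, C=[(λx. (x x)) :: AP], D=∅>
t=3: <S=[clo(λx. (x x), ∅) :: clo(λx. (x x), ∅)], E=∅, C=[AP], D=∅>
t=4: <S=∅, E={x↦clo(λx. (x x), ∅)}, C=[(x x)], D=[(∅, ∅, ∅)]>
t=5: <S=∅, E={x↦clo(λx. (x x), ∅)}, C=[x :: x :: AP], D=[(∅, ∅, ∅)]>
t=6: <S=[clo(λx. (x x), ∅)], E={x↦clo(λx. (x x), ∅)}, C=[x :: AP], D=[(∅, ∅, ∅)]>
t=7: <S=[clo(λx. (x x), ∅) :: clo(λx. (x x), ∅)], E={x↦clo(λx. (x x), ∅)}, C=[AP], D=[(∅, ∅, ∅)]>
t=8: <S=∅, E={x↦clo(λx. (x x), ∅)}, C=[(x x)], D=[(∅, {x↦clo(λx. (x x), ∅)}, ∅) :: (∅, ∅, ∅)]>
t=9: <S=∅, E={x↦clo(λx. (x x), ∅)}, C=[x :: x :: AP], D=[(∅, {x↦clo(λx. (x x), ∅)}, ∅) :: (∅, ∅, ∅)]>
t=10: <S=[clo(λx. (x x), ∅)], E={x↦clo(λx. (x x), ∅)}, C=[x :: AP], D=[(∅, {x↦clo(λx. (x x), ∅)}, ∅) :: (∅, ∅, ∅)]>
t=11: <S=[clo(λx. (x x), ∅) :: clo(λx. (x x), ∅)], E={x↦clo(λx. (x x), ∅)}, C=[AP], D=[(∅, {x↦clo(λx. (x x), ∅)}, ∅) :: (∅, ∅, ∅)]>
t=12: <S=∅, E={x↦clo(λx. (x x), ∅)}, C=[(x x)], D=[(∅, {x↦clo(λx. (x x), ∅)}, ∅) :: (∅, {x↦clo(λx. (x x), ∅)}, ∅) :: (∅, ∅, ∅)]>
t=13: <S=∅, E={x↦clo(λx. (x x), ∅)}, C=[x :: x :: AP], D=[(∅, {x↦clo(λx. (x x), ∅)}, ∅) :: (∅, {x↦clo(λx. (x x), ∅)}, ∅) :: (∅, ∅, ∅)]>
t=14: <S=[clo(λx. (x x), ∅)], E={x↦clo(λx. (x x), ∅)}, C=[x :: AP], D=[(∅, {x↦clo(λx. (x x), ∅)}, ∅) :: (∅, {x↦clo(λx. (x x), ∅)}, ∅) :: (∅, ∅, ∅)]>
t=15: <S=[clo(λx. (x x), ∅) :: clo(λx. (x x), ∅)], E={x↦clo(λx. (x x), ∅)}, C=[AP], D=[(∅, {x↦clo(λx. (x x), ∅)}, ∅) :: (∅, {x↦clo(λx. (x x), ∅)}, ∅) :: (∅, ∅, ∅)]>
t=16: <S=∅, E={x↦clo(λx. (x x), ∅)}, C=[(x x)], D=[(∅, {x↦clo(λx. (x x), ∅)}, ∅) :: (∅, {x↦clo(λx. (x x), ∅)}, ∅) :: (∅, {x↦clo(λx. (x x), ∅)}, ∅) :: (∅, ∅, ∅)]>
t=17: <S=∅, E={x↦clo(λx. (x x), ∅)}, C=[x :: x :: AP], D=[(∅, {x↦clo(λx. (x x), ∅)}, ∅) :: (∅, {x↦clo(λx. (x x), ∅)}, ∅) :: (∅, {x↦clo(λx. (x x), ∅)}, ∅) :: (∅, ∅, ∅)]>
→ 17 transitions taken and the configuration is still not final: no result within 17 steps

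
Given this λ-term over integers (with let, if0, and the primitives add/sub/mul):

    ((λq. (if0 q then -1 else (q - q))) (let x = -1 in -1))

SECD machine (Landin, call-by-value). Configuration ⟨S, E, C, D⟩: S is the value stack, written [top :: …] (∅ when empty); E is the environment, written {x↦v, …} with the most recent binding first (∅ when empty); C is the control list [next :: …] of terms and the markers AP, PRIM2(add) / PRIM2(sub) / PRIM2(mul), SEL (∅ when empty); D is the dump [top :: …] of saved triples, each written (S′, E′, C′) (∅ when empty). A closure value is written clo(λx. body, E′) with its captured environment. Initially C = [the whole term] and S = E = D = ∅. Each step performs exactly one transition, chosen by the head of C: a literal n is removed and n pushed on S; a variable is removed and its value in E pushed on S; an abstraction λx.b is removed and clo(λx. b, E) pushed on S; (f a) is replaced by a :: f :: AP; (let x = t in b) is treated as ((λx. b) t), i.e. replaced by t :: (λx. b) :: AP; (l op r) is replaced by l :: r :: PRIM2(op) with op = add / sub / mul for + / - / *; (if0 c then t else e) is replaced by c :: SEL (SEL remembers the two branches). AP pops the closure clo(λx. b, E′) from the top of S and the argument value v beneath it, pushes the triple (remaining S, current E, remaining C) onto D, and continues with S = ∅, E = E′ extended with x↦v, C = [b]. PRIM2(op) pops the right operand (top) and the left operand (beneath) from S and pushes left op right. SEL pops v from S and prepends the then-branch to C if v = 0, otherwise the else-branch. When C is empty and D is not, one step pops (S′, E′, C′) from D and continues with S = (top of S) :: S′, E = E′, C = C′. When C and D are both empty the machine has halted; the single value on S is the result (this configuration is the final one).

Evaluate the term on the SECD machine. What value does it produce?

0. <S=∅, E=∅, C=[((λq. (if0 q then -1 else (q - q))) (let x = -1 in -1))], D=∅>
1. <S=∅, E=∅, C=[(let x = -1 in -1) :: (λq. (if0 q then -1 else (q - q))) :: AP], D=∅>
2. <S=∅, E=∅, C=[-1 :: (λx. -1) :: AP :: (λq. (if0 q then -1 else (q - q))) :: AP], D=∅>
3. <S=[-1], E=∅, C=[(λx. -1) :: AP :: (λq. (if0 q then -1 else (q - q))) :: AP], D=∅>
4. <S=[clo(λx. -1, ∅) :: -1], E=∅, C=[AP :: (λq. (if0 q then -1 else (q - q))) :: AP], D=∅>
5. <S=∅, E={x↦-1}, C=[-1], D=[(∅, ∅, [(λq. (if0 q then -1 else (q - q))) :: AP])]>
6. <S=[-1], E={x↦-1}, C=∅, D=[(∅, ∅, [(λq. (if0 q then -1 else (q - q))) :: AP])]>
7. <S=[-1], E=∅, C=[(λq. (if0 q then -1 else (q - q))) :: AP], D=∅>
8. <S=[clo(λq. (if0 q then -1 else (q - q)), ∅) :: -1], E=∅, C=[AP], D=∅>
9. <S=∅, E={q↦-1}, C=[(if0 q then -1 else (q - q))], D=[(∅, ∅, ∅)]>
10. <S=∅, E={q↦-1}, C=[q :: SEL], D=[(∅, ∅, ∅)]>
11. <S=[-1], E={q↦-1}, C=[SEL], D=[(∅, ∅, ∅)]>
12. <S=∅, E={q↦-1}, C=[(q - q)], D=[(∅, ∅, ∅)]>
13. <S=∅, E={q↦-1}, C=[q :: q :: PRIM2(sub)], D=[(∅, ∅, ∅)]>
14. <S=[-1], E={q↦-1}, C=[q :: PRIM2(sub)], D=[(∅, ∅, ∅)]>
15. <S=[-1 :: -1], E={q↦-1}, C=[PRIM2(sub)], D=[(∅, ∅, ∅)]>
16. <S=[0], E={q↦-1}, C=∅, D=[(∅, ∅, ∅)]>
17. <S=[0], E=∅, C=∅, D=∅>
→ final value 0

Answer: 0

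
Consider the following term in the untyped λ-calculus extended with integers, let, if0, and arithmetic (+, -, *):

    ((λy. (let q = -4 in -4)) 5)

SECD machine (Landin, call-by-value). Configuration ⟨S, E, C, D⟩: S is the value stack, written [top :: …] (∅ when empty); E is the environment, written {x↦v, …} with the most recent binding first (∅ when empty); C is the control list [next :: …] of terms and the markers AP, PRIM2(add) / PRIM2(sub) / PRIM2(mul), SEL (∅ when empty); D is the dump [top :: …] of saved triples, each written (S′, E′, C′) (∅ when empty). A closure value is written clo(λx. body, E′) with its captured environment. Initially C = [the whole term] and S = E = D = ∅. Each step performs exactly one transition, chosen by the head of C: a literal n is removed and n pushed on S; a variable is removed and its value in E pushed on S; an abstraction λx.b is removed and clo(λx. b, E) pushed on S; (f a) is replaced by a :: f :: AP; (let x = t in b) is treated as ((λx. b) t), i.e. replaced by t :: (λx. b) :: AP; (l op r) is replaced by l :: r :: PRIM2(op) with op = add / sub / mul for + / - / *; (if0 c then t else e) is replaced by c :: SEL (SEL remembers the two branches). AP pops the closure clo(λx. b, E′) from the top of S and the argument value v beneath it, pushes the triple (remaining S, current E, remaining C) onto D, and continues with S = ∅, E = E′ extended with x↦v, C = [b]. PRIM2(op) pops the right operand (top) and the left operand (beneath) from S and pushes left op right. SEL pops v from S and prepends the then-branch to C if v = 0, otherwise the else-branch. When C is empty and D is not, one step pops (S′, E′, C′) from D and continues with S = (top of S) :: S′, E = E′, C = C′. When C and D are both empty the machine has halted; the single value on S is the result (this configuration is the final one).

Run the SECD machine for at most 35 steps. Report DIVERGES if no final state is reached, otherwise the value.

step 0: [S=∅ | E=∅ | C=[((λy. (let q = -4 in -4)) 5)] | D=∅]
step 1: [S=∅ | E=∅ | C=[5 :: (λy. (let q = -4 in -4)) :: AP] | D=∅]
step 2: [S=[5] | E=∅ | C=[(λy. (let q = -4 in -4)) :: AP] | D=∅]
step 3: [S=[clo(λy. (let q = -4 in -4), ∅) :: 5] | E=∅ | C=[AP] | D=∅]
step 4: [S=∅ | E={y↦5} | C=[(let q = -4 in -4)] | D=[(∅, ∅, ∅)]]
step 5: [S=∅ | E={y↦5} | C=[-4 :: (λq. -4) :: AP] | D=[(∅, ∅, ∅)]]
step 6: [S=[-4] | E={y↦5} | C=[(λq. -4) :: AP] | D=[(∅, ∅, ∅)]]
step 7: [S=[clo(λq. -4, {y↦5}) :: -4] | E={y↦5} | C=[AP] | D=[(∅, ∅, ∅)]]
step 8: [S=∅ | E={q↦-4, y↦5} | C=[-4] | D=[(∅, {y↦5}, ∅) :: (∅, ∅, ∅)]]
step 9: [S=[-4] | E={q↦-4, y↦5} | C=∅ | D=[(∅, {y↦5}, ∅) :: (∅, ∅, ∅)]]
step 10: [S=[-4] | E={y↦5} | C=∅ | D=[(∅, ∅, ∅)]]
step 11: [S=[-4] | E=∅ | C=∅ | D=∅]
→ final value -4

Answer: -4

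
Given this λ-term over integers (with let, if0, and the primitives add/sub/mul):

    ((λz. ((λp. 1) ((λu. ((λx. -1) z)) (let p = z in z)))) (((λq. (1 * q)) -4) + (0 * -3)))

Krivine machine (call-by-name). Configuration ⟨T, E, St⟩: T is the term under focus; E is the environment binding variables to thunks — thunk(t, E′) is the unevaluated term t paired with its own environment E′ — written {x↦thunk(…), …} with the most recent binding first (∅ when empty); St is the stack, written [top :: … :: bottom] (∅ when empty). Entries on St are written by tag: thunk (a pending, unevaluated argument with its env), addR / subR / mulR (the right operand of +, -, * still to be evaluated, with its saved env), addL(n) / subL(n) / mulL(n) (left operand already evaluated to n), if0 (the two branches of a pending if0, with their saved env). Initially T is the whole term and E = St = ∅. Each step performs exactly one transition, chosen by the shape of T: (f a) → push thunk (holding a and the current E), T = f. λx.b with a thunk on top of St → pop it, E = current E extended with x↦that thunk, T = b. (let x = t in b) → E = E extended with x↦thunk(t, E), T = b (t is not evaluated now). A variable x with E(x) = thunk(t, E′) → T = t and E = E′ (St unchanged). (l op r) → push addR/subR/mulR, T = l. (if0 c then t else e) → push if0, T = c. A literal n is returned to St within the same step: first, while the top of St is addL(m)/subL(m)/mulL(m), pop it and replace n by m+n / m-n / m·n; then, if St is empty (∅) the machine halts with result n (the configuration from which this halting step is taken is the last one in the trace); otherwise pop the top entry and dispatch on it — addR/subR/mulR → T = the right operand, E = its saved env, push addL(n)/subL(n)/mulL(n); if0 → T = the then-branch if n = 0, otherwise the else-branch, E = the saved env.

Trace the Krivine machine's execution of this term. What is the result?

0. [T=((λz. ((λp. 1) ((λu. ((λx. -1) z)) (let p = z in z)))) (((λq. (1 * q)) -4) + (0 * -3))) | E=∅ | St=∅]
1. [T=(λz. ((λp. 1) ((λu. ((λx. -1) z)) (let p = z in z)))) | E=∅ | St=[thunk]]
2. [T=((λp. 1) ((λu. ((λx. -1) z)) (let p = z in z))) | E={z↦thunk((((λq. (1 * q)) -4) + (0 * -3)), ∅)} | St=∅]
3. [T=(λp. 1) | E={z↦thunk((((λq. (1 * q)) -4) + (0 * -3)), ∅)} | St=[thunk]]
4. [T=1 | E={p↦thunk(((λu. ((λx. -1) z)) (let p = z in z)), {z↦thunk((((λq. (1 * q)) -4) + (0 * -3)), ∅)}), z↦thunk((((λq. (1 * q)) -4) + (0 * -3)), ∅)} | St=∅]
→ final value 1

Answer: 1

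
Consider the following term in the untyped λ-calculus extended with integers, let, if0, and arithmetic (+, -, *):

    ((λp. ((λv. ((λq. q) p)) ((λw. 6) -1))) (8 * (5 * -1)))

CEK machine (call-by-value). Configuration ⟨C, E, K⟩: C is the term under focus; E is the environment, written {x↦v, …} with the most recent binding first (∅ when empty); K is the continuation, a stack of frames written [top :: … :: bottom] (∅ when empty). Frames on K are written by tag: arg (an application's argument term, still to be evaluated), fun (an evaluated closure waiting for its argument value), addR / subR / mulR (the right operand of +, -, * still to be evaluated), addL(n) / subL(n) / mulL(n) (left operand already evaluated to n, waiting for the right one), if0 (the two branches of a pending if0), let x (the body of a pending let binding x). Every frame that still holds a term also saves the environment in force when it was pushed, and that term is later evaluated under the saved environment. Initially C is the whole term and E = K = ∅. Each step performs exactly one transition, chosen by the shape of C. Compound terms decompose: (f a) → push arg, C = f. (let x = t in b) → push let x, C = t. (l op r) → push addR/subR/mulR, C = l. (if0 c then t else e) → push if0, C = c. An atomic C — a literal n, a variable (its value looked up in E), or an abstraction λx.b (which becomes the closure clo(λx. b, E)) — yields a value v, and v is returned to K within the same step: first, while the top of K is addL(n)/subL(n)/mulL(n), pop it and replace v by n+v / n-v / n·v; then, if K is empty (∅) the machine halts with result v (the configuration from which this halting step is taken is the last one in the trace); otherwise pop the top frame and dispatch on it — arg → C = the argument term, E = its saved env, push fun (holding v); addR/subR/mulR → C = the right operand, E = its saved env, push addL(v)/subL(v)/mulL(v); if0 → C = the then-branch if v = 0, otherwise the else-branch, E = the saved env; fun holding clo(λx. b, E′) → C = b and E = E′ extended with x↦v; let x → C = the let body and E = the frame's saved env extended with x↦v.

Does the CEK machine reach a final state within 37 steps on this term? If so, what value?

t=0: [C=((λp. ((λv. ((λq. q) p)) ((λw. 6) -1))) (8 * (5 * -1))) | E=∅ | K=∅]
t=1: [C=(λp. ((λv. ((λq. q) p)) ((λw. 6) -1))) | E=∅ | K=[arg]]
t=2: [C=(8 * (5 * -1)) | E=∅ | K=[fun]]
t=3: [C=8 | E=∅ | K=[mulR :: fun]]
t=4: [C=(5 * -1) | E=∅ | K=[mulL(8) :: fun]]
t=5: [C=5 | E=∅ | K=[mulR :: mulL(8) :: fun]]
t=6: [C=-1 | E=∅ | K=[mulL(5) :: mulL(8) :: fun]]
t=7: [C=((λv. ((λq. q) p)) ((λw. 6) -1)) | E={p↦-40} | K=∅]
t=8: [C=(λv. ((λq. q) p)) | E={p↦-40} | K=[arg]]
t=9: [C=((λw. 6) -1) | E={p↦-40} | K=[fun]]
t=10: [C=(λw. 6) | E={p↦-40} | K=[arg :: fun]]
t=11: [C=-1 | E={p↦-40} | K=[fun :: fun]]
t=12: [C=6 | E={w↦-1, p↦-40} | K=[fun]]
t=13: [C=((λq. q) p) | E={v↦6, p↦-40} | K=∅]
t=14: [C=(λq. q) | E={v↦6, p↦-40} | K=[arg]]
t=15: [C=p | E={v↦6, p↦-40} | K=[fun]]
t=16: [C=q | E={q↦-40, v↦6, p↦-40} | K=∅]
→ final value -40

Answer: -40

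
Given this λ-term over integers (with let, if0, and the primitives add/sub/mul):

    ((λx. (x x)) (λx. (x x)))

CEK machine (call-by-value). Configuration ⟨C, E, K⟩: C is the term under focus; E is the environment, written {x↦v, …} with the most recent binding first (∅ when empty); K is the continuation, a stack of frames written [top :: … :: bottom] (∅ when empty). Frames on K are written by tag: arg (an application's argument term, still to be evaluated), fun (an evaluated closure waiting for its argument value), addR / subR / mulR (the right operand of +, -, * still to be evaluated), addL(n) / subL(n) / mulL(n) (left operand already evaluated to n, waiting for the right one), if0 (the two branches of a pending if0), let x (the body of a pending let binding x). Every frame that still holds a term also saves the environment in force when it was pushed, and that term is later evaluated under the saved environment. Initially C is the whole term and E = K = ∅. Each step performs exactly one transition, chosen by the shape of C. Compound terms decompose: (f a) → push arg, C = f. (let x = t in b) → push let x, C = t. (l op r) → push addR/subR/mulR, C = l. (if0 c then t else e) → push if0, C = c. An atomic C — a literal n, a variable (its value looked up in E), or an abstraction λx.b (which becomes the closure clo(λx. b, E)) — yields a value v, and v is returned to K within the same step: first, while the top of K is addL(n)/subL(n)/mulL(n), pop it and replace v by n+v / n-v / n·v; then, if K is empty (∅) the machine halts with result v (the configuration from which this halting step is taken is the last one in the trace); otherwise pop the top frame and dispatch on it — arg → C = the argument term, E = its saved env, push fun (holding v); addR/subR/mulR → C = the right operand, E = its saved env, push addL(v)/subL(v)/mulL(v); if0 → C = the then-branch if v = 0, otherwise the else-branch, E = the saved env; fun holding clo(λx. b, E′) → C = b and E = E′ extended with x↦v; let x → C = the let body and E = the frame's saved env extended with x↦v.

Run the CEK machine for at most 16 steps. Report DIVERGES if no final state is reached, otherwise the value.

[0] ⟨C=((λx. (x x)) (λx. (x x))); E=∅; K=∅⟩
[1] ⟨C=(λx. (x x)); E=∅; K=[arg]⟩
[2] ⟨C=(λx. (x x)); E=∅; K=[fun]⟩
[3] ⟨C=(x x); E={x↦clo(λx. (x x), ∅)}; K=∅⟩
[4] ⟨C=x; E={x↦clo(λx. (x x), ∅)}; K=[arg]⟩
[5] ⟨C=x; E={x↦clo(λx. (x x), ∅)}; K=[fun]⟩
… configuration repeats with period 3 (steps 3–5 recur indefinitely) …

Answer: DIVERGES (no final state within 16 steps)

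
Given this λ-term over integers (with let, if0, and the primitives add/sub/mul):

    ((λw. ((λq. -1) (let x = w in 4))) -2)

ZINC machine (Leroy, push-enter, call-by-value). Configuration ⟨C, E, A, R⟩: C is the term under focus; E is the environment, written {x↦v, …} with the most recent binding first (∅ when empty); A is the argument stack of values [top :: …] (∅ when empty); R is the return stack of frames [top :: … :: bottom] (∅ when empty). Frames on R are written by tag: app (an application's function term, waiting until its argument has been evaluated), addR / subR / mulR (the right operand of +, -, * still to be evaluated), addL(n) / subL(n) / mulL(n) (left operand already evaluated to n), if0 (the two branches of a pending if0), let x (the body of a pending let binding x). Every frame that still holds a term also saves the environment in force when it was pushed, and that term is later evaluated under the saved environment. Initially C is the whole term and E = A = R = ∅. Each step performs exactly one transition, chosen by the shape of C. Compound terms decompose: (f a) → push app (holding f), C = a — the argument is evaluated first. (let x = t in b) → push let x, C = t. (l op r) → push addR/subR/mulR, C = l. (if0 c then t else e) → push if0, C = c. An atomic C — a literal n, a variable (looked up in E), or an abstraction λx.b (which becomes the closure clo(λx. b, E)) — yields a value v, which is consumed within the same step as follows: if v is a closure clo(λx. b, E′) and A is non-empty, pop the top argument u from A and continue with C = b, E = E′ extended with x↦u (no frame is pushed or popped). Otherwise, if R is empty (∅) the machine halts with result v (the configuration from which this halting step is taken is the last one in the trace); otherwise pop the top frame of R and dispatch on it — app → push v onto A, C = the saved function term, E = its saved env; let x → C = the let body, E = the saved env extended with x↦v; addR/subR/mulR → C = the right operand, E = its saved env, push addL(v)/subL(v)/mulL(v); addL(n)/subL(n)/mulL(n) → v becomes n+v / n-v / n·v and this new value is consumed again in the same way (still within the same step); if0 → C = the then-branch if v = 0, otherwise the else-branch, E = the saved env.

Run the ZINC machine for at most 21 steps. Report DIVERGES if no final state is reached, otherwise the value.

0. [C=((λw. ((λq. -1) (let x = w in 4))) -2) | E=∅ | A=∅ | R=∅]
1. [C=-2 | E=∅ | A=∅ | R=[app]]
2. [C=(λw. ((λq. -1) (let x = w in 4))) | E=∅ | A=[-2] | R=∅]
3. [C=((λq. -1) (let x = w in 4)) | E={w↦-2} | A=∅ | R=∅]
4. [C=(let x = w in 4) | E={w↦-2} | A=∅ | R=[app]]
5. [C=w | E={w↦-2} | A=∅ | R=[let x :: app]]
6. [C=4 | E={x↦-2, w↦-2} | A=∅ | R=[app]]
7. [C=(λq. -1) | E={w↦-2} | A=[4] | R=∅]
8. [C=-1 | E={q↦4, w↦-2} | A=∅ | R=∅]
→ final value -1

Answer: -1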